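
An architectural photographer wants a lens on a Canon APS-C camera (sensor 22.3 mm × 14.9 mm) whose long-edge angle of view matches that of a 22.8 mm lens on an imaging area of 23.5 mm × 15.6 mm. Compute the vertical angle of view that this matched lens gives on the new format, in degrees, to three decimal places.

Equal long-edge AOV ⇒ f₂ = f₁ · 22.3/23.5 = 22.8 × 0.94894 ≈ 21.6357 mm.
Vertical AOV on the new format = 2·arctan(14.9 / (2 × 21.6357)) = 2·arctan(0.34434) ≈ 38.0010°.

38.001°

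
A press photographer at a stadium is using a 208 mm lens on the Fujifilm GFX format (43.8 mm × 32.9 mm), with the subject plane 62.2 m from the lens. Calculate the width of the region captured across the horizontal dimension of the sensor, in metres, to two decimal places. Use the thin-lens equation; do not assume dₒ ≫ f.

dₒ: 62.2 m = 62200 mm.
Similar triangles through the lens centre give W/dₒ = w/dᵢ; with 1/f = 1/dₒ + 1/dᵢ this gives W = w·(dₒ − f)/f.
W = 43.8 mm × (62200 − 208) / 208 = 43.8 × 298.0385 ≈ 13054.085 mm = 13.0541 m.

13.05 m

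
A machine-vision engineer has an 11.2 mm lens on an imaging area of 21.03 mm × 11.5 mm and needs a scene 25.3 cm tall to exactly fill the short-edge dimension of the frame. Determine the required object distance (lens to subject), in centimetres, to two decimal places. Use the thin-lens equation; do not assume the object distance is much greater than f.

25.76 cm

W: 25.3 cm = 253 mm.
Magnification m = h/W = dᵢ/dₒ; combined with 1/f = 1/dₒ + 1/dᵢ this gives dₒ = f·(1 + W/h).
dₒ = 11.2 mm × (1 + 253/11.5) = 11.2 × 23.0000 ≈ 257.600 mm = 25.76 cm.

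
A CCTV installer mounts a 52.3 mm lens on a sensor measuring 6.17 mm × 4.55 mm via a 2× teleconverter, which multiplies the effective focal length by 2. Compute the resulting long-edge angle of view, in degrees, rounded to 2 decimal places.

Effective focal length f = 52.3 × 2 = 104.6 mm.
α = 2·arctan(6.17 / (2 × 104.6)) = 2·arctan(0.02949) ≈ 3.3787°.

3.38°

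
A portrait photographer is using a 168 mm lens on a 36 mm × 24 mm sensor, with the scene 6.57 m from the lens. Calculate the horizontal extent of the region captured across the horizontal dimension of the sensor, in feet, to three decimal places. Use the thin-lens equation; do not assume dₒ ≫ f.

4.501 ft

dₒ: 6.57 m = 6570 mm.
Similar triangles through the lens centre give W/dₒ = w/dᵢ; with 1/f = 1/dₒ + 1/dᵢ this gives W = w·(dₒ − f)/f.
W = 36 mm × (6570 − 168) / 168 = 36 × 38.1071 ≈ 1371.857 mm = 1371.857/304.8 ft = 4.50084 ft.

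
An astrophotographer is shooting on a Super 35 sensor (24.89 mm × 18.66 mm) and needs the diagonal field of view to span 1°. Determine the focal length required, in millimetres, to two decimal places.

1782.31 mm

Sensor diagonal = √(24.89² + 18.66²) = √967.7077 ≈ 31.1080 mm.
From α = 2·arctan(d/2f) we get f = d / (2·tan(α/2)).
With d = 31.1080 mm and α/2 = 0.5°, tan(α/2) ≈ 0.00873, so f ≈ 31.1080 / 0.01745 ≈ 1782.3119 mm.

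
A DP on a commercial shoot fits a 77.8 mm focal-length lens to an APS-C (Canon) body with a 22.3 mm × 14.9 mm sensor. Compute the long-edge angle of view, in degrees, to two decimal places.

Angle of view α = 2·arctan(w/2f) with w = 22.3 mm and f = 77.8 mm.
w/2f = 0.14332; arctan(0.14332) ≈ 8.1559°, so α ≈ 16.3118°.

16.31°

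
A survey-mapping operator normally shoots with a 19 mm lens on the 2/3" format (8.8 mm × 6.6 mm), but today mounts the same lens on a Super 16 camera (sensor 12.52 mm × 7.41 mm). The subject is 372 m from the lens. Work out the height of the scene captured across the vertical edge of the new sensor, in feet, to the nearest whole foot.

The focal length stays 19 mm; the relevant sensor dimension is now h = 7.41 mm. Object distance dₒ = 372 m = 372000 mm.
Thin-lens field height W = h·(dₒ − f)/f = 7.41 × (372000 − 19)/19 ≈ 145072.590 mm = 145072.590/304.8 ft = 475.96 ft.

476 ft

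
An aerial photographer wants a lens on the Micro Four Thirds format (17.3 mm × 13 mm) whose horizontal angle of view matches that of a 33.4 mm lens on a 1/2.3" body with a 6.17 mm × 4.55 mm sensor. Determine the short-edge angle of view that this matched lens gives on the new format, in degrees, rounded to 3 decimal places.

7.941°

Equal horizontal AOV ⇒ f₂ = f₁ · 17.3/6.17 = 33.4 × 2.80389 ≈ 93.6499 mm.
Short-edge AOV on the new format = 2·arctan(13 / (2 × 93.6499)) = 2·arctan(0.06941) ≈ 7.9408°.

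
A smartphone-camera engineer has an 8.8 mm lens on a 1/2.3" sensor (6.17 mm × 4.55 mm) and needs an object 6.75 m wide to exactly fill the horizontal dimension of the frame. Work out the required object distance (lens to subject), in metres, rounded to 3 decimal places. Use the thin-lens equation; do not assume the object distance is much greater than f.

9.636 m

W: 6.75 m = 6750 mm.
Magnification m = w/W = dᵢ/dₒ; combined with 1/f = 1/dₒ + 1/dᵢ this gives dₒ = f·(1 + W/w).
dₒ = 8.8 mm × (1 + 6750/6.17) = 8.8 × 1095.0032 ≈ 9636.029 mm = 9.63603 m.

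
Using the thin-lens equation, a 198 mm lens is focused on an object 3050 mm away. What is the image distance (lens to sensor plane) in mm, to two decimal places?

1/dᵢ = 1/f − 1/dₒ = 1/198 − 1/3050 = 0.0047226 mm⁻¹.
dᵢ = 1/0.0047226 ≈ 211.7461 mm.

211.75 mm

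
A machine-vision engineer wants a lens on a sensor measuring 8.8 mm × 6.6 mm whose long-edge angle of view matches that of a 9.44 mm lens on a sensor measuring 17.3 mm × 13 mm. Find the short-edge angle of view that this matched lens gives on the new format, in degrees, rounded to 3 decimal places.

Equal long-edge AOV ⇒ f₂ = f₁ · 8.8/17.3 = 9.44 × 0.50867 ≈ 4.8018 mm.
Short-edge AOV on the new format = 2·arctan(6.6 / (2 × 4.8018)) = 2·arctan(0.68724) ≈ 68.9964°.

68.996°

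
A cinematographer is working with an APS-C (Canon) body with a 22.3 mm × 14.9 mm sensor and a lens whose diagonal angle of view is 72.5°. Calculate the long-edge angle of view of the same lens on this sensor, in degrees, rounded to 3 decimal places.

Sensor diagonal = √(22.3² + 14.9²) = √719.3000 ≈ 26.8198 mm.
From the diagonal AOV: f = 26.8198 / (2·tan(36.25°)) = 26.8198 / 1.46646 ≈ 18.2888 mm.
Long-edge AOV = 2·arctan(22.3 / (2 × 18.2888)) = 2·arctan(0.60966) ≈ 62.7383°.

62.738°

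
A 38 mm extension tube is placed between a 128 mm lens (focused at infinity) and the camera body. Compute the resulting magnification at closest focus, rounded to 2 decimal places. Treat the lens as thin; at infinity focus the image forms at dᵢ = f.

0.30×

The tube moves the image plane from f to f + e, so dᵢ = 128 + 38 = 166 mm. Focus is achieved when 1/f = 1/dₒ + 1/dᵢ, giving dₒ = 1/(1/f − 1/(f+e)).
Magnification m = dᵢ/dₒ = (f+e)·(1/f − 1/(f+e)) = e/f = 38/128 ≈ 0.2969.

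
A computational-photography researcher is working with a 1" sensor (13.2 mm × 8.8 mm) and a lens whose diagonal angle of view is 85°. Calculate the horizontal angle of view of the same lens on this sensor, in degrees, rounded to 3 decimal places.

Sensor diagonal = √(13.2² + 8.8²) = √251.6800 ≈ 15.8644 mm.
From the diagonal AOV: f = 15.8644 / (2·tan(42.5°)) = 15.8644 / 1.83266 ≈ 8.6565 mm.
Horizontal AOV = 2·arctan(13.2 / (2 × 8.6565)) = 2·arctan(0.76243) ≈ 74.6462°.

74.646°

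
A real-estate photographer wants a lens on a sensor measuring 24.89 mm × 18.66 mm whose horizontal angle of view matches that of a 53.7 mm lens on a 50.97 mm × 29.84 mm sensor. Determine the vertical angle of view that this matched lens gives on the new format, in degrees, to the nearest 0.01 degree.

Equal horizontal AOV ⇒ f₂ = f₁ · 24.89/50.97 = 53.7 × 0.48833 ≈ 26.2231 mm.
Vertical AOV on the new format = 2·arctan(18.66 / (2 × 26.2231)) = 2·arctan(0.35579) ≈ 39.1704°.

39.17°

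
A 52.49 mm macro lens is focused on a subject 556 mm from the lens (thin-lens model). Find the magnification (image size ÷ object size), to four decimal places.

0.1042×

Thin lens: 1/f = 1/dₒ + 1/dᵢ → 1/dᵢ = 1/52.49 − 1/556 = 0.0172527 mm⁻¹, so dᵢ ≈ 57.9620 mm.
Magnification m = dᵢ/dₒ = 57.9620/556 ≈ 0.10425.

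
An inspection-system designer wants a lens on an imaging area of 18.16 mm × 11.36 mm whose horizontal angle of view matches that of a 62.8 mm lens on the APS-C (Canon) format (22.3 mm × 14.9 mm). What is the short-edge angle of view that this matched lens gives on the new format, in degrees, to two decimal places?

Equal horizontal AOV ⇒ f₂ = f₁ · 18.16/22.3 = 62.8 × 0.81435 ≈ 51.1412 mm.
Short-edge AOV on the new format = 2·arctan(11.36 / (2 × 51.1412)) = 2·arctan(0.11107) ≈ 12.6752°.

12.68°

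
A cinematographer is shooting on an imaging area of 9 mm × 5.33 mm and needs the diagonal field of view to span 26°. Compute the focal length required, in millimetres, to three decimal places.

Sensor diagonal = √(9² + 5.33²) = √109.4089 ≈ 10.4599 mm.
From α = 2·arctan(d/2f) we get f = d / (2·tan(α/2)).
With d = 10.4599 mm and α/2 = 13°, tan(α/2) ≈ 0.23087, so f ≈ 10.4599 / 0.46174 ≈ 22.6533 mm.

22.653 mm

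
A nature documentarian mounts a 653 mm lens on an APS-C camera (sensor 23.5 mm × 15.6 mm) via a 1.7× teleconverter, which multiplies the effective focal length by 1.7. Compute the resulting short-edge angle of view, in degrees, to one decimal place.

0.8°

Effective focal length f = 653 × 1.7 = 1110.1 mm.
α = 2·arctan(15.6 / (2 × 1110.1)) = 2·arctan(0.00703) ≈ 0.8052°.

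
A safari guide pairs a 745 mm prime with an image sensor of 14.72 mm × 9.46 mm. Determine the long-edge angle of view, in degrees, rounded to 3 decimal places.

1.132°

Angle of view α = 2·arctan(w/2f) with w = 14.72 mm and f = 745 mm.
w/2f = 0.00988; arctan(0.00988) ≈ 0.5660°, so α ≈ 1.1320°.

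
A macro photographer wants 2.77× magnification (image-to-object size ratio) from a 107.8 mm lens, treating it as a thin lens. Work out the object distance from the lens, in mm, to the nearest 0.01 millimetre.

With m = dᵢ/dₒ and 1/f = 1/dₒ + 1/dᵢ, substituting dᵢ = m·dₒ gives 1/f = (1 + 1/m)/dₒ, hence dₒ = f·(1 + 1/m).
dₒ = 107.8 × (1 + 1/2.77) = 107.8 × 1.36101 ≈ 146.717 mm.

146.72 mm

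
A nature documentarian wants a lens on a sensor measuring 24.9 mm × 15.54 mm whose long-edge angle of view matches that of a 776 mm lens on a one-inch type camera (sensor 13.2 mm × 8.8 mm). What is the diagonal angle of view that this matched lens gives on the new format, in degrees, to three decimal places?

1.149°

Equal long-edge AOV ⇒ f₂ = f₁ · 24.9/13.2 = 776 × 1.88636 ≈ 1463.8182 mm.
Sensor diagonal = √(24.9² + 15.54²) = √861.5016 ≈ 29.3513 mm.
Diagonal AOV on the new format = 2·arctan(29.3513 / (2 × 1463.8182)) = 2·arctan(0.01003) ≈ 1.1488°.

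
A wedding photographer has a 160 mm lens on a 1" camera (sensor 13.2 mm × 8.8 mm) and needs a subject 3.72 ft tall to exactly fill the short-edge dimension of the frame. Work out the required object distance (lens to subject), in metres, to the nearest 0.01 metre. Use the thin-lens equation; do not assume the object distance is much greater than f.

W: 3.72 ft × 304.8 mm/ft = 1133.86 mm.
Magnification m = h/W = dᵢ/dₒ; combined with 1/f = 1/dₒ + 1/dᵢ this gives dₒ = f·(1 + W/h).
dₒ = 160 mm × (1 + 1133.86/8.8) = 160 × 129.8473 ≈ 20775.563 mm = 20.7756 m.

20.78 m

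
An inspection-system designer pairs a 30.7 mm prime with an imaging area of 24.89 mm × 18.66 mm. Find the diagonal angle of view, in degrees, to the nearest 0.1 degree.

Sensor diagonal = √(24.89² + 18.66²) = √967.7077 ≈ 31.1080 mm.
Angle of view α = 2·arctan(d/2f) with d = 31.1080 mm and f = 30.7 mm.
d/2f = 0.50664; arctan(0.50664) ≈ 26.8688°, so α ≈ 53.7376°.

53.7°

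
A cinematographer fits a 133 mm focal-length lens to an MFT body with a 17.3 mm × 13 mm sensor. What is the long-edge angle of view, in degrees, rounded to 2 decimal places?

7.44°

Angle of view α = 2·arctan(w/2f) with w = 17.3 mm and f = 133 mm.
w/2f = 0.06504; arctan(0.06504) ≈ 3.7211°, so α ≈ 7.4423°.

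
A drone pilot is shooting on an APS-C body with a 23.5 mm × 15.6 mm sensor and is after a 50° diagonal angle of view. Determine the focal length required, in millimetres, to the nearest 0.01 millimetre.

Sensor diagonal = √(23.5² + 15.6²) = √795.6100 ≈ 28.2066 mm.
From α = 2·arctan(d/2f) we get f = d / (2·tan(α/2)).
With d = 28.2066 mm and α/2 = 25°, tan(α/2) ≈ 0.46631, so f ≈ 28.2066 / 0.93262 ≈ 30.2446 mm.

30.24 mm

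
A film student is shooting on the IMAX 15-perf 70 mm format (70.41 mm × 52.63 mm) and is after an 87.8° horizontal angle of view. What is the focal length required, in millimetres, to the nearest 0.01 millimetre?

From α = 2·arctan(w/2f) we get f = w / (2·tan(α/2)).
With w = 70.41 mm and α/2 = 43.9°, tan(α/2) ≈ 0.96232, so f ≈ 70.41 / 1.92464 ≈ 36.5834 mm.

36.58 mm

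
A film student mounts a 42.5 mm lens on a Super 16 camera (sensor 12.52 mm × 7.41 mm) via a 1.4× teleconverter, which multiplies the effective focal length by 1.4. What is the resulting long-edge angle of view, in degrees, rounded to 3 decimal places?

Effective focal length f = 42.5 × 1.4 = 59.5 mm.
α = 2·arctan(12.52 / (2 × 59.5)) = 2·arctan(0.10521) ≈ 12.0120°.

12.012°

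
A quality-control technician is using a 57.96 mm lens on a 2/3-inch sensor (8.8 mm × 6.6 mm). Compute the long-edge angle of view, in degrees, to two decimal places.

Angle of view α = 2·arctan(w/2f) with w = 8.8 mm and f = 57.96 mm.
w/2f = 0.07591; arctan(0.07591) ≈ 4.3412°, so α ≈ 8.6825°.

8.68°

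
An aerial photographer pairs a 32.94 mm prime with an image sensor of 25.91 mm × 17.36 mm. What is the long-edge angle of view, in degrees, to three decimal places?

Angle of view α = 2·arctan(w/2f) with w = 25.91 mm and f = 32.94 mm.
w/2f = 0.39329; arctan(0.39329) ≈ 21.4693°, so α ≈ 42.9385°.

42.939°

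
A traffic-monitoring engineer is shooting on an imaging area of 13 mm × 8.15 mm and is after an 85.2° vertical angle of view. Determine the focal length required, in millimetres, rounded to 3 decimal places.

4.432 mm

From α = 2·arctan(h/2f) we get f = h / (2·tan(α/2)).
With h = 8.15 mm and α/2 = 42.6°, tan(α/2) ≈ 0.91955, so f ≈ 8.15 / 1.83909 ≈ 4.4315 mm.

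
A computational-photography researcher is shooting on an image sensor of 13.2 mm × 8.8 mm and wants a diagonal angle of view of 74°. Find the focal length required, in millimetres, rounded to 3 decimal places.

Sensor diagonal = √(13.2² + 8.8²) = √251.6800 ≈ 15.8644 mm.
From α = 2·arctan(d/2f) we get f = d / (2·tan(α/2)).
With d = 15.8644 mm and α/2 = 37°, tan(α/2) ≈ 0.75355, so f ≈ 15.8644 / 1.50711 ≈ 10.5264 mm.

10.526 mm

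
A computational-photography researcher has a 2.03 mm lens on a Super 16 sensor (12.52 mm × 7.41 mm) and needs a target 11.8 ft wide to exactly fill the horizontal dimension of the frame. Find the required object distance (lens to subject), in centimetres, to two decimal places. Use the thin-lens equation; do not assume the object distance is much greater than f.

W: 11.8 ft × 304.8 mm/ft = 3596.64 mm.
Magnification m = w/W = dᵢ/dₒ; combined with 1/f = 1/dₒ + 1/dᵢ this gives dₒ = f·(1 + W/w).
dₒ = 2.03 mm × (1 + 3596.64/12.52) = 2.03 × 288.2716 ≈ 585.191 mm = 58.5191 cm.

58.52 cm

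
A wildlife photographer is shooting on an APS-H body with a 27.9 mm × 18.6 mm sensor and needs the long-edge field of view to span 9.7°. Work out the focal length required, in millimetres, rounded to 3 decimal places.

164.405 mm

From α = 2·arctan(w/2f) we get f = w / (2·tan(α/2)).
With w = 27.9 mm and α/2 = 4.85°, tan(α/2) ≈ 0.08485, so f ≈ 27.9 / 0.16970 ≈ 164.4054 mm.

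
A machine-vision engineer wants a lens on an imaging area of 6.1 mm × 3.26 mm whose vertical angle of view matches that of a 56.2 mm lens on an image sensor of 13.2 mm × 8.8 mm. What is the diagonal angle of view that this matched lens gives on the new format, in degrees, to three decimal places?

18.862°

Equal vertical AOV ⇒ f₂ = f₁ · 3.26/8.8 = 56.2 × 0.37045 ≈ 20.8195 mm.
Sensor diagonal = √(6.1² + 3.26²) = √47.8376 ≈ 6.9165 mm.
Diagonal AOV on the new format = 2·arctan(6.9165 / (2 × 20.8195)) = 2·arctan(0.16611) ≈ 18.8620°.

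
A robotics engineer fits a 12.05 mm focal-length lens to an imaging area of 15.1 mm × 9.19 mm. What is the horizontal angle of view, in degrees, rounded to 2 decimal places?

64.14°

Angle of view α = 2·arctan(w/2f) with w = 15.1 mm and f = 12.05 mm.
w/2f = 0.62656; arctan(0.62656) ≈ 32.0694°, so α ≈ 64.1389°.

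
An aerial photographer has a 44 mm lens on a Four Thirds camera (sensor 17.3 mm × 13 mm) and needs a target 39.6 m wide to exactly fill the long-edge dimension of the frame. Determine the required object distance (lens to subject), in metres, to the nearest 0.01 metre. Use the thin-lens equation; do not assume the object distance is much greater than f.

100.76 m

W: 39.6 m = 39600 mm.
Magnification m = w/W = dᵢ/dₒ; combined with 1/f = 1/dₒ + 1/dᵢ this gives dₒ = f·(1 + W/w).
dₒ = 44 mm × (1 + 39600/17.3) = 44 × 2290.0173 ≈ 100760.763 mm = 100.761 m.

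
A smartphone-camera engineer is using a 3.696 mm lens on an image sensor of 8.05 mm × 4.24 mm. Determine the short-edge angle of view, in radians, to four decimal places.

Angle of view α = 2·arctan(h/2f) with h = 4.24 mm and f = 3.696 mm.
h/2f = 0.57359; arctan(0.57359) ≈ 0.5208 rad, so α ≈ 1.0416 rad.

1.0416 rad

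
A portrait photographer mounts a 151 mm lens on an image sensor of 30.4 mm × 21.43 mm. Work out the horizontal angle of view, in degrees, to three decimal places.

Angle of view α = 2·arctan(w/2f) with w = 30.4 mm and f = 151 mm.
w/2f = 0.10066; arctan(0.10066) ≈ 5.7482°, so α ≈ 11.4963°.

11.496°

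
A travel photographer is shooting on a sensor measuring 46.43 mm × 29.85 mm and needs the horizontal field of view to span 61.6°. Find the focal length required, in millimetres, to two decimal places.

From α = 2·arctan(w/2f) we get f = w / (2·tan(α/2)).
With w = 46.43 mm and α/2 = 30.8°, tan(α/2) ≈ 0.59612, so f ≈ 46.43 / 1.19224 ≈ 38.9435 mm.

38.94 mm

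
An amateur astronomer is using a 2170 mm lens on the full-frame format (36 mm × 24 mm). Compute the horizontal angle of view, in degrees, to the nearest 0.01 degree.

0.95°

Angle of view α = 2·arctan(w/2f) with w = 36 mm and f = 2170 mm.
w/2f = 0.00829; arctan(0.00829) ≈ 0.4753°, so α ≈ 0.9505°.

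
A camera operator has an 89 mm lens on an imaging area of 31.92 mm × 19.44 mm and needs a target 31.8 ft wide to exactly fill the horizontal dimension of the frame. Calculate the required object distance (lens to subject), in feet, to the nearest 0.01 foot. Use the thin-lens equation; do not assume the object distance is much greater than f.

W: 31.8 ft × 304.8 mm/ft = 9692.64 mm.
Magnification m = w/W = dᵢ/dₒ; combined with 1/f = 1/dₒ + 1/dᵢ this gives dₒ = f·(1 + W/w).
dₒ = 89 mm × (1 + 9692.64/31.92) = 89 × 304.6541 ≈ 27114.217 mm = 27114.217/304.8 ft = 88.9574 ft.

88.96 ft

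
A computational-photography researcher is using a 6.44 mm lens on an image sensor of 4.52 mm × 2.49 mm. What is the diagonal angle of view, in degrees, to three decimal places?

Sensor diagonal = √(4.52² + 2.49²) = √26.6305 ≈ 5.1605 mm.
Angle of view α = 2·arctan(d/2f) with d = 5.1605 mm and f = 6.44 mm.
d/2f = 0.40066; arctan(0.40066) ≈ 21.8339°, so α ≈ 43.6678°.

43.668°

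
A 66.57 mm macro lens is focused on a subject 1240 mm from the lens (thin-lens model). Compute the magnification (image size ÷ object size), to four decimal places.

0.0567×

Thin lens: 1/f = 1/dₒ + 1/dᵢ → 1/dᵢ = 1/66.57 − 1/1240 = 0.0142153 mm⁻¹, so dᵢ ≈ 70.3466 mm.
Magnification m = dᵢ/dₒ = 70.3466/1240 ≈ 0.05673.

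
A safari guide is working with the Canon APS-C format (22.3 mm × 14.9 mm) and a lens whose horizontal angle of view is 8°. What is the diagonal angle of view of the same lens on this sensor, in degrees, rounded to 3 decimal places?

9.614°

From the horizontal AOV: f = 22.3 / (2·tan(4°)) = 22.3 / 0.13985 ≈ 159.4524 mm.
Sensor diagonal = √(22.3² + 14.9²) = √719.3000 ≈ 26.8198 mm.
Diagonal AOV = 2·arctan(26.8198 / (2 × 159.4524)) = 2·arctan(0.08410) ≈ 9.6145°.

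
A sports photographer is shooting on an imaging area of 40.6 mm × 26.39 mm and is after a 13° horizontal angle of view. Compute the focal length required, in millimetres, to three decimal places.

178.171 mm

From α = 2·arctan(w/2f) we get f = w / (2·tan(α/2)).
With w = 40.6 mm and α/2 = 6.5°, tan(α/2) ≈ 0.11394, so f ≈ 40.6 / 0.22787 ≈ 178.1708 mm.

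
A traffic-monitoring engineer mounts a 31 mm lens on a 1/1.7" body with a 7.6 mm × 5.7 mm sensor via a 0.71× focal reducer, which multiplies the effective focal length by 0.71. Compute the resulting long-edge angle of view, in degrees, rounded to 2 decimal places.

19.59°

Effective focal length f = 31 × 0.71 = 22.01 mm.
α = 2·arctan(7.6 / (2 × 22.01)) = 2·arctan(0.17265) ≈ 19.5910°.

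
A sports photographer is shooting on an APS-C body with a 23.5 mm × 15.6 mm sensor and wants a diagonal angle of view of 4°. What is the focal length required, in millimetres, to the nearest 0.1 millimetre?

403.9 mm

Sensor diagonal = √(23.5² + 15.6²) = √795.6100 ≈ 28.2066 mm.
From α = 2·arctan(d/2f) we get f = d / (2·tan(α/2)).
With d = 28.2066 mm and α/2 = 2°, tan(α/2) ≈ 0.03492, so f ≈ 28.2066 / 0.06984 ≈ 403.8651 mm.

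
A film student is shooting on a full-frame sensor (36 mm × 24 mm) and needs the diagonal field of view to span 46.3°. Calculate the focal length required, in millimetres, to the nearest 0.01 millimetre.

50.60 mm

Sensor diagonal = √(36² + 24²) = √1872.0000 ≈ 43.2666 mm.
From α = 2·arctan(d/2f) we get f = d / (2·tan(α/2)).
With d = 43.2666 mm and α/2 = 23.15°, tan(α/2) ≈ 0.42757, so f ≈ 43.2666 / 0.85514 ≈ 50.5962 mm.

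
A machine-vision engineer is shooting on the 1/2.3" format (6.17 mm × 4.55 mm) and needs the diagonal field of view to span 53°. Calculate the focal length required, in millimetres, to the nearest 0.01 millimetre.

Sensor diagonal = √(6.17² + 4.55²) = √58.7714 ≈ 7.6663 mm.
From α = 2·arctan(d/2f) we get f = d / (2·tan(α/2)).
With d = 7.6663 mm and α/2 = 26.5°, tan(α/2) ≈ 0.49858, so f ≈ 7.6663 / 0.99716 ≈ 7.6881 mm.

7.69 mm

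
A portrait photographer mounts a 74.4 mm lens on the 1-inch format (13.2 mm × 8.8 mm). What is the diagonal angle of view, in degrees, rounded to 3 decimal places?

12.171°

Sensor diagonal = √(13.2² + 8.8²) = √251.6800 ≈ 15.8644 mm.
Angle of view α = 2·arctan(d/2f) with d = 15.8644 mm and f = 74.4 mm.
d/2f = 0.10662; arctan(0.10662) ≈ 6.0856°, so α ≈ 12.1713°.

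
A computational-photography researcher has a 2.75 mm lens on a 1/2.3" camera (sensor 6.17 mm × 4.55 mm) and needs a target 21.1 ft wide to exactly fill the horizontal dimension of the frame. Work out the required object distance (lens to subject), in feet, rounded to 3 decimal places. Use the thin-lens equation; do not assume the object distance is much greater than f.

9.413 ft

W: 21.1 ft × 304.8 mm/ft = 6431.28 mm.
Magnification m = w/W = dᵢ/dₒ; combined with 1/f = 1/dₒ + 1/dᵢ this gives dₒ = f·(1 + W/w).
dₒ = 2.75 mm × (1 + 6431.28/6.17) = 2.75 × 1043.3468 ≈ 2869.204 mm = 2869.204/304.8 ft = 9.4134 ft.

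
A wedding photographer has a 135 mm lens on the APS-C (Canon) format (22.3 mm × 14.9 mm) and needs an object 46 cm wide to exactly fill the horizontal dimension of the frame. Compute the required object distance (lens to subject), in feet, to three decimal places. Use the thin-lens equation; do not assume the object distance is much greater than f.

9.579 ft

W: 46 cm = 460 mm.
Magnification m = w/W = dᵢ/dₒ; combined with 1/f = 1/dₒ + 1/dᵢ this gives dₒ = f·(1 + W/w).
dₒ = 135 mm × (1 + 460/22.3) = 135 × 21.6278 ≈ 2919.753 mm = 2919.753/304.8 ft = 9.57924 ft.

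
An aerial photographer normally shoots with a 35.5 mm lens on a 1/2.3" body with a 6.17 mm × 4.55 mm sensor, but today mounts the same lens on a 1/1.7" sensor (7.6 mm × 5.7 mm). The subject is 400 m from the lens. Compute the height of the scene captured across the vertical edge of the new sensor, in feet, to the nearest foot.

The focal length stays 35.5 mm; the relevant sensor dimension is now h = 5.7 mm. Object distance dₒ = 400 m = 400000 mm.
Thin-lens field height W = h·(dₒ − f)/f = 5.7 × (400000 − 35.5)/35.5 ≈ 64219.652 mm = 64219.652/304.8 ft = 210.694 ft.

211 ft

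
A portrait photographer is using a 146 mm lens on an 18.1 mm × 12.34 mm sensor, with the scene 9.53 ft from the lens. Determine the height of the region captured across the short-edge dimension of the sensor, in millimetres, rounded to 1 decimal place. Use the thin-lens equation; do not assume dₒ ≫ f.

233.2 mm

dₒ: 9.53 ft × 304.8 mm/ft = 2904.74 mm.
Similar triangles through the lens centre give W/dₒ = h/dᵢ; with 1/f = 1/dₒ + 1/dᵢ this gives W = h·(dₒ − f)/f.
W = 12.34 mm × (2904.74 − 146) / 146 = 12.34 × 18.8955 ≈ 233.171 mm.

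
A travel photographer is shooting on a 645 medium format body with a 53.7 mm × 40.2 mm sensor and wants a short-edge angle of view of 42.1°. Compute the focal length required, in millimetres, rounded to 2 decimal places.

52.23 mm

From α = 2·arctan(h/2f) we get f = h / (2·tan(α/2)).
With h = 40.2 mm and α/2 = 21.05°, tan(α/2) ≈ 0.38487, so f ≈ 40.2 / 0.76973 ≈ 52.2260 mm.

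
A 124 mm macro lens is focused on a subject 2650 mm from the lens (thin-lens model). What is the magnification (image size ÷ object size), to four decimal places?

Thin lens: 1/f = 1/dₒ + 1/dᵢ → 1/dᵢ = 1/124 − 1/2650 = 0.0076872 mm⁻¹, so dᵢ ≈ 130.0871 mm.
Magnification m = dᵢ/dₒ = 130.0871/2650 ≈ 0.04909.

0.0491×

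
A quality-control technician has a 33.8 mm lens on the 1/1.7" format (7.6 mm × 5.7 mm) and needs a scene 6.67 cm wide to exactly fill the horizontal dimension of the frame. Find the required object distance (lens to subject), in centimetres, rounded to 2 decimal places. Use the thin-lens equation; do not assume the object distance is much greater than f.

33.04 cm

W: 6.67 cm = 66.7 mm.
Magnification m = w/W = dᵢ/dₒ; combined with 1/f = 1/dₒ + 1/dᵢ this gives dₒ = f·(1 + W/w).
dₒ = 33.8 mm × (1 + 66.7/7.6) = 33.8 × 9.7763 ≈ 330.439 mm = 33.0439 cm.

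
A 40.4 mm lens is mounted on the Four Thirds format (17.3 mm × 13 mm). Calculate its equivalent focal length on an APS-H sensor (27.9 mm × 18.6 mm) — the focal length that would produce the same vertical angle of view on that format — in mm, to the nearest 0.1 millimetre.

57.8 mm

Equal angle of view means equal height/f ratio, so f₂ = f₁ · (height₂/height₁) = 40.4 × 18.6/13.
f₂ = 40.4 × 1.43077 ≈ 57.803 mm.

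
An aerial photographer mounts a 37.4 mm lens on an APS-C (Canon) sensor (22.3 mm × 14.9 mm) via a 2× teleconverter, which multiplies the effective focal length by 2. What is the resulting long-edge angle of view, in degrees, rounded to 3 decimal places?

Effective focal length f = 37.4 × 2 = 74.8 mm.
α = 2·arctan(22.3 / (2 × 74.8)) = 2·arctan(0.14906) ≈ 16.9566°.

16.957°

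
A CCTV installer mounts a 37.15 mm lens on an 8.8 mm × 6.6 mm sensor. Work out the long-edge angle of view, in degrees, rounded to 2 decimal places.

13.51°

Angle of view α = 2·arctan(w/2f) with w = 8.8 mm and f = 37.15 mm.
w/2f = 0.11844; arctan(0.11844) ≈ 6.7546°, so α ≈ 13.5091°.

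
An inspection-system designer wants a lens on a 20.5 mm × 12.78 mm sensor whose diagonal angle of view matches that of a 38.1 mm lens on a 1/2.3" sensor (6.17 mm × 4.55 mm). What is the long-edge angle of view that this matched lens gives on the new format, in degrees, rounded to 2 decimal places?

Sensor diagonal = √(6.17² + 4.55²) = √58.7714 ≈ 7.6663 mm.
Sensor diagonal = √(20.5² + 12.78²) = √583.5784 ≈ 24.1574 mm.
Equal diagonal AOV ⇒ f₂ = f₁ · 24.1574/7.6663 = 38.1 × 3.15113 ≈ 120.0581 mm.
Long-edge AOV on the new format = 2·arctan(20.5 / (2 × 120.0581)) = 2·arctan(0.08538) ≈ 9.7596°.

9.76°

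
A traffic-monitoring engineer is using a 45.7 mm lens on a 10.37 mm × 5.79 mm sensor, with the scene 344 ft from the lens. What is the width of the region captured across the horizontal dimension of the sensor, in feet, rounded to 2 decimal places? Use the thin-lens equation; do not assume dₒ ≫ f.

dₒ: 344 ft × 304.8 mm/ft = 104851.20 mm.
Similar triangles through the lens centre give W/dₒ = w/dᵢ; with 1/f = 1/dₒ + 1/dᵢ this gives W = w·(dₒ − f)/f.
W = 10.37 mm × (104851 − 45.7) / 45.7 = 10.37 × 2293.3369 ≈ 23781.904 mm = 23781.904/304.8 ft = 78.0246 ft.

78.02 ft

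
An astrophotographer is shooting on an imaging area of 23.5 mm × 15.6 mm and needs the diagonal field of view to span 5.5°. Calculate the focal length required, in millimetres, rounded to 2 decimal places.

293.61 mm

Sensor diagonal = √(23.5² + 15.6²) = √795.6100 ≈ 28.2066 mm.
From α = 2·arctan(d/2f) we get f = d / (2·tan(α/2)).
With d = 28.2066 mm and α/2 = 2.75°, tan(α/2) ≈ 0.04803, so f ≈ 28.2066 / 0.09607 ≈ 293.6137 mm.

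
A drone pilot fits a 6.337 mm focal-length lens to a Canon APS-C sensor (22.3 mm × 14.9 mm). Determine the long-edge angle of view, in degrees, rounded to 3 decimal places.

120.777°

Angle of view α = 2·arctan(w/2f) with w = 22.3 mm and f = 6.337 mm.
w/2f = 1.75951; arctan(1.75951) ≈ 60.3887°, so α ≈ 120.7773°.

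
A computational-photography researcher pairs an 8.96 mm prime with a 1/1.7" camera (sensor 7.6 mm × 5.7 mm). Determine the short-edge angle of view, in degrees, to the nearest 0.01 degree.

Angle of view α = 2·arctan(h/2f) with h = 5.7 mm and f = 8.96 mm.
h/2f = 0.31808; arctan(0.31808) ≈ 17.6448°, so α ≈ 35.2897°.

35.29°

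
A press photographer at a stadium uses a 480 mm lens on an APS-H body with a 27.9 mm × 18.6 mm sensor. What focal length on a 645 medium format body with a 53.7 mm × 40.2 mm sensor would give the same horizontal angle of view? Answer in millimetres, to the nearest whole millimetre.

Equal angle of view means equal width/f ratio, so f₂ = f₁ · (width₂/width₁) = 480 × 53.7/27.9.
f₂ = 480 × 1.92473 ≈ 923.871 mm.

924 mm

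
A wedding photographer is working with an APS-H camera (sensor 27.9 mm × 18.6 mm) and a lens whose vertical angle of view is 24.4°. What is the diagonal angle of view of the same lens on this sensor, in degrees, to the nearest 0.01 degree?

42.59°

From the vertical AOV: f = 18.6 / (2·tan(12.2°)) = 18.6 / 0.43242 ≈ 43.0142 mm.
Sensor diagonal = √(27.9² + 18.6²) = √1124.3700 ≈ 33.5316 mm.
Diagonal AOV = 2·arctan(33.5316 / (2 × 43.0142)) = 2·arctan(0.38977) ≈ 42.5891°.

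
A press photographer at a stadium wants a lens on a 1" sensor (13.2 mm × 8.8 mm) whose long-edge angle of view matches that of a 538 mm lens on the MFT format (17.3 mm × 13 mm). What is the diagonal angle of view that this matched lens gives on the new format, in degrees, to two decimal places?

Equal long-edge AOV ⇒ f₂ = f₁ · 13.2/17.3 = 538 × 0.76301 ≈ 410.4971 mm.
Sensor diagonal = √(13.2² + 8.8²) = √251.6800 ≈ 15.8644 mm.
Diagonal AOV on the new format = 2·arctan(15.8644 / (2 × 410.4971)) = 2·arctan(0.01932) ≈ 2.2140°.

2.21°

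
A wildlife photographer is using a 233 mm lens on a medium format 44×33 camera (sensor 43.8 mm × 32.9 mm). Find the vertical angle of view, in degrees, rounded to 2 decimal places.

8.08°

Angle of view α = 2·arctan(h/2f) with h = 32.9 mm and f = 233 mm.
h/2f = 0.07060; arctan(0.07060) ≈ 4.0384°, so α ≈ 8.0769°.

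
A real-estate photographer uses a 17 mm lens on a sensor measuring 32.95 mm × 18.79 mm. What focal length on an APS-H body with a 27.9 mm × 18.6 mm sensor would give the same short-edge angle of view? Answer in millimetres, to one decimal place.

16.8 mm

Equal angle of view means equal height/f ratio, so f₂ = f₁ · (height₂/height₁) = 17 × 18.6/18.79.
f₂ = 17 × 0.98989 ≈ 16.828 mm.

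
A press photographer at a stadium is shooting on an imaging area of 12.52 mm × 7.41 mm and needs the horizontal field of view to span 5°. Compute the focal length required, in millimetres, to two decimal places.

143.38 mm

From α = 2·arctan(w/2f) we get f = w / (2·tan(α/2)).
With w = 12.52 mm and α/2 = 2.5°, tan(α/2) ≈ 0.04366, so f ≈ 12.52 / 0.08732 ≈ 143.3776 mm.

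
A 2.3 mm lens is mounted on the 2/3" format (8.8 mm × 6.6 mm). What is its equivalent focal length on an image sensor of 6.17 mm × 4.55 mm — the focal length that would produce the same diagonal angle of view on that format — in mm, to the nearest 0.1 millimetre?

Sensor diagonal = √(8.8² + 6.6²) = √121.0000 ≈ 11.0000 mm.
Sensor diagonal = √(6.17² + 4.55²) = √58.7714 ≈ 7.6663 mm.
Equal angle of view means equal diagonal/f ratio, so f₂ = f₁ · (diagonal₂/diagonal₁) = 2.3 × 7.6663/11.0000.
f₂ = 2.3 × 0.69693 ≈ 1.603 mm.

1.6 mm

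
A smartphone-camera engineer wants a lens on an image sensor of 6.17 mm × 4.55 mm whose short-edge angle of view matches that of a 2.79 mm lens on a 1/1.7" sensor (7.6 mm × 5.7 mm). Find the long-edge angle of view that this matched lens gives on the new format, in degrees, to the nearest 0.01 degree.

Equal short-edge AOV ⇒ f₂ = f₁ · 4.55/5.7 = 2.79 × 0.79825 ≈ 2.2271 mm.
Long-edge AOV on the new format = 2·arctan(6.17 / (2 × 2.2271)) = 2·arctan(1.38521) ≈ 108.3479°.

108.35°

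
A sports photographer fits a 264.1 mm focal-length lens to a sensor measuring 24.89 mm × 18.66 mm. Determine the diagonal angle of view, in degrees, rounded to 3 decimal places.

6.741°

Sensor diagonal = √(24.89² + 18.66²) = √967.7077 ≈ 31.1080 mm.
Angle of view α = 2·arctan(d/2f) with d = 31.1080 mm and f = 264.1 mm.
d/2f = 0.05889; arctan(0.05889) ≈ 3.3705°, so α ≈ 6.7410°.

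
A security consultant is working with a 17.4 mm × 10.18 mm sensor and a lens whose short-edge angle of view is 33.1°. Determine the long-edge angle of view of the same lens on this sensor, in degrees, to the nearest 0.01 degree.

53.85°

From the short-edge AOV: f = 10.18 / (2·tan(16.55°)) = 10.18 / 0.59433 ≈ 17.1286 mm.
Long-edge AOV = 2·arctan(17.4 / (2 × 17.1286)) = 2·arctan(0.50792) ≈ 53.8539°.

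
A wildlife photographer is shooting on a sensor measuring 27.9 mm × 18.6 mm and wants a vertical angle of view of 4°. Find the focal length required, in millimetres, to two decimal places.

266.32 mm

From α = 2·arctan(h/2f) we get f = h / (2·tan(α/2)).
With h = 18.6 mm and α/2 = 2°, tan(α/2) ≈ 0.03492, so f ≈ 18.6 / 0.06984 ≈ 266.3172 mm.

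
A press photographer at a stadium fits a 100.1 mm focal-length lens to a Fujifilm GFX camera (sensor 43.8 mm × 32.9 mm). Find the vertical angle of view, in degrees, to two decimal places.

Angle of view α = 2·arctan(h/2f) with h = 32.9 mm and f = 100.1 mm.
h/2f = 0.16434; arctan(0.16434) ≈ 9.3323°, so α ≈ 18.6647°.

18.66°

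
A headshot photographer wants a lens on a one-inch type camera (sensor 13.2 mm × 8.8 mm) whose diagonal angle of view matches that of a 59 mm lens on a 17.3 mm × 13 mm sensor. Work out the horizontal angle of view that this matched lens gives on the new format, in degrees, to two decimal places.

17.35°

Sensor diagonal = √(17.3² + 13²) = √468.2900 ≈ 21.6400 mm.
Sensor diagonal = √(13.2² + 8.8²) = √251.6800 ≈ 15.8644 mm.
Equal diagonal AOV ⇒ f₂ = f₁ · 15.8644/21.6400 = 59 × 0.73311 ≈ 43.2533 mm.
Horizontal AOV on the new format = 2·arctan(13.2 / (2 × 43.2533)) = 2·arctan(0.15259) ≈ 17.3516°.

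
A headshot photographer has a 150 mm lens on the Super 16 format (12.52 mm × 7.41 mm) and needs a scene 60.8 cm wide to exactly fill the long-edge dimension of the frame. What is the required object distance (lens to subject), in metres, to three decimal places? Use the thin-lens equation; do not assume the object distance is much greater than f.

W: 60.8 cm = 608 mm.
Magnification m = w/W = dᵢ/dₒ; combined with 1/f = 1/dₒ + 1/dᵢ this gives dₒ = f·(1 + W/w).
dₒ = 150 mm × (1 + 608/12.52) = 150 × 49.5623 ≈ 7434.345 mm = 7.43435 m.

7.434 m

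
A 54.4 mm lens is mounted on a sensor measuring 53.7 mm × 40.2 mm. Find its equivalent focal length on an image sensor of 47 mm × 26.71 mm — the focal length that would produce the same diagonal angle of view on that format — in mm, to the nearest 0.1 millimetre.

Sensor diagonal = √(53.7² + 40.2²) = √4499.7300 ≈ 67.0800 mm.
Sensor diagonal = √(47² + 26.71²) = √2922.4241 ≈ 54.0594 mm.
Equal angle of view means equal diagonal/f ratio, so f₂ = f₁ · (diagonal₂/diagonal₁) = 54.4 × 54.0594/67.0800.
f₂ = 54.4 × 0.80589 ≈ 43.841 mm.

43.8 mm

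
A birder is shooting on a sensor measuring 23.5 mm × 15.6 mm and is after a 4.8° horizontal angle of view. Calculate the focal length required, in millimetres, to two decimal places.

From α = 2·arctan(w/2f) we get f = w / (2·tan(α/2)).
With w = 23.5 mm and α/2 = 2.4°, tan(α/2) ≈ 0.04191, so f ≈ 23.5 / 0.08382 ≈ 280.3465 mm.

280.35 mm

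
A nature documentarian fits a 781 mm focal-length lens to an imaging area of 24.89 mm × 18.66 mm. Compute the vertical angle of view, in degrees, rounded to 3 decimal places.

Angle of view α = 2·arctan(h/2f) with h = 18.66 mm and f = 781 mm.
h/2f = 0.01195; arctan(0.01195) ≈ 0.6844°, so α ≈ 1.3689°.

1.369°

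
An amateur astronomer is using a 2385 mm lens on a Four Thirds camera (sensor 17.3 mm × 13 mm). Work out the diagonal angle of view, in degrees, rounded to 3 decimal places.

0.520°

Sensor diagonal = √(17.3² + 13²) = √468.2900 ≈ 21.6400 mm.
Angle of view α = 2·arctan(d/2f) with d = 21.6400 mm and f = 2385 mm.
d/2f = 0.00454; arctan(0.00454) ≈ 0.2599°, so α ≈ 0.5199°.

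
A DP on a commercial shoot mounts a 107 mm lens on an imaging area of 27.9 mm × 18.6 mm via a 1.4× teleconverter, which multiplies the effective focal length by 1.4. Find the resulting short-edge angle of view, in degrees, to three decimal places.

7.105°

Effective focal length f = 107 × 1.4 = 149.8 mm.
α = 2·arctan(18.6 / (2 × 149.8)) = 2·arctan(0.06208) ≈ 7.1050°.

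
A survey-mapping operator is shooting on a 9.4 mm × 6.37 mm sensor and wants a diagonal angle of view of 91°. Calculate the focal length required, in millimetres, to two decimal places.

5.58 mm

Sensor diagonal = √(9.4² + 6.37²) = √128.9369 ≈ 11.3550 mm.
From α = 2·arctan(d/2f) we get f = d / (2·tan(α/2)).
With d = 11.3550 mm and α/2 = 45.5°, tan(α/2) ≈ 1.01761, so f ≈ 11.3550 / 2.03521 ≈ 5.5793 mm.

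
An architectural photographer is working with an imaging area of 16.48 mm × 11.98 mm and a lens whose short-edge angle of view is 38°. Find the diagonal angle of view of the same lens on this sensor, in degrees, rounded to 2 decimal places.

From the short-edge AOV: f = 11.98 / (2·tan(19°)) = 11.98 / 0.68866 ≈ 17.3962 mm.
Sensor diagonal = √(16.48² + 11.98²) = √415.1108 ≈ 20.3743 mm.
Diagonal AOV = 2·arctan(20.3743 / (2 × 17.3962)) = 2·arctan(0.58559) ≈ 60.7060°.

60.71°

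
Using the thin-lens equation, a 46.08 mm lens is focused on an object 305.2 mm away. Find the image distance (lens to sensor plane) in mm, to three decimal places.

54.275 mm

1/dᵢ = 1/f − 1/dₒ = 1/46.08 − 1/305.2 = 0.0184248 mm⁻¹.
dᵢ = 1/0.0184248 ≈ 54.2745 mm.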